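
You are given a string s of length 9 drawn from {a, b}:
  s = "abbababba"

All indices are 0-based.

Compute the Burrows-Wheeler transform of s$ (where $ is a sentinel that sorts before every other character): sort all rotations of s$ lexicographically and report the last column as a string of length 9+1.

rank  rotation    last
    0  $abbababba  a
    1  a$abbababb  b
    2  ababba$abb  b
    3  abba$abbab  b
    4  abbababba$  $
    5  ba$abbabab  b
    6  bababba$ab  b
    7  babba$abba  a
    8  bba$abbaba  a
    9  bbababba$a  a

abbb$bbaaa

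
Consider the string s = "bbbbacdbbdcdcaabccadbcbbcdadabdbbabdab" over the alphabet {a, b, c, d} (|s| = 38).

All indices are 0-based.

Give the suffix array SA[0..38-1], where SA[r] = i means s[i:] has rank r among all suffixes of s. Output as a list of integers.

rank | idx | suffix
   0 |  13 | aabccadbcbbcdadabdbbabdab
   1 |  36 | ab
   2 |  14 | abccadbcbbcdadabdbbabdab
   3 |  33 | abdab
   4 |  28 | abdbbabdab
   5 |   4 | acdbbdcdcaabccadbcbbcdadabdbbabdab
   6 |  26 | adabdbbabdab
   7 |  18 | adbcbbcdadabdbbabdab
   8 |  37 | b
   9 |  32 | babdab
  10 |   3 | bacdbbdcdcaabccadbcbbcdadabdbbabdab
  11 |  31 | bbabdab
  12 |   2 | bbacdbbdcdcaabccadbcbbcdadabdbbabdab
  13 |   1 | bbbacdbbdcdcaabccadbcbbcdadabdbbabdab
  14 |   0 | bbbbacdbbdcdcaabccadbcbbcdadabdbbabdab
  15 |  22 | bbcdadabdbbabdab
  16 |   7 | bbdcdcaabccadbcbbcdadabdbbabdab
  17 |  20 | bcbbcdadabdbbabdab
  18 |  15 | bccadbcbbcdadabdbbabdab
  19 |  23 | bcdadabdbbabdab
  20 |  34 | bdab
  21 |  29 | bdbbabdab
  22 |   8 | bdcdcaabccadbcbbcdadabdbbabdab
  23 |  12 | caabccadbcbbcdadabdbbabdab
  24 |  17 | cadbcbbcdadabdbbabdab
  25 |  21 | cbbcdadabdbbabdab
  26 |  16 | ccadbcbbcdadabdbbabdab
  27 |  24 | cdadabdbbabdab
  28 |   5 | cdbbdcdcaabccadbcbbcdadabdbbabdab
  29 |  10 | cdcaabccadbcbbcdadabdbbabdab
  30 |  35 | dab
  31 |  27 | dabdbbabdab
  32 |  25 | dadabdbbabdab
  33 |  30 | dbbabdab
  34 |   6 | dbbdcdcaabccadbcbbcdadabdbbabdab
  35 |  19 | dbcbbcdadabdbbabdab
  36 |  11 | dcaabccadbcbbcdadabdbbabdab
  37 |   9 | dcdcaabccadbcbbcdadabdbbabdab

[13, 36, 14, 33, 28, 4, 26, 18, 37, 32, 3, 31, 2, 1, 0, 22, 7, 20, 15, 23, 34, 29, 8, 12, 17, 21, 16, 24, 5, 10, 35, 27, 25, 30, 6, 19, 11, 9]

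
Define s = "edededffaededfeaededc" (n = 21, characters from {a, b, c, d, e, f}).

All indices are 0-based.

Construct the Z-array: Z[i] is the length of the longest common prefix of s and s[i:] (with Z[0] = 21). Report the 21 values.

Z[0]=21
i=1: fresh scan; Z[1]=0
i=2: fresh scan; Z[2]=4 grow→box=[2,6)
i=3: min(r-i=3, Z[1]=0)=0; Z[3]=0
i=4: min(r-i=2, Z[2]=4)=2; Z[4]=2
i=5: min(r-i=1, Z[3]=0)=0; Z[5]=0
i=6: fresh scan; Z[6]=0
i=7: fresh scan; Z[7]=0
i=8: fresh scan; Z[8]=0
i=9: fresh scan; Z[9]=4 grow→box=[9,13)
i=10: min(r-i=3, Z[1]=0)=0; Z[10]=0
i=11: min(r-i=2, Z[2]=4)=2; Z[11]=2
i=12: min(r-i=1, Z[3]=0)=0; Z[12]=0
i=13: fresh scan; Z[13]=0
i=14: fresh scan; Z[14]=1 grow→box=[14,15)
i=15: fresh scan; Z[15]=0
i=16: fresh scan; Z[16]=4 grow→box=[16,20)
i=17: min(r-i=3, Z[1]=0)=0; Z[17]=0
i=18: min(r-i=2, Z[2]=4)=2; Z[18]=2
i=19: min(r-i=1, Z[3]=0)=0; Z[19]=0
i=20: fresh scan; Z[20]=0

[21, 0, 4, 0, 2, 0, 0, 0, 0, 4, 0, 2, 0, 0, 1, 0, 4, 0, 2, 0, 0]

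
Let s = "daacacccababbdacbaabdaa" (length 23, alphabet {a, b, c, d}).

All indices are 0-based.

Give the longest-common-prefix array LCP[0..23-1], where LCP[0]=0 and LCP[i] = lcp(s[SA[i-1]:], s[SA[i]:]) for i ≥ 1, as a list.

[0, 1, 2, 2, 1, 2, 2, 1, 2, 2, 0, 2, 1, 1, 3, 0, 2, 1, 1, 2, 0, 3, 2]

sorted suffixes:
  #0 SA[0]=22  'a'
  #1 SA[1]=21  'aa'
  #2 SA[2]=17  'aabdaa'
  #3 SA[3]=1  'aacacccababbdacbaabdaa'
  #4 SA[4]=8  'ababbdacbaabdaa'
  #5 SA[5]=10  'abbdacbaabdaa'
  #6 SA[6]=18  'abdaa'
  #7 SA[7]=2  'acacccababbdacbaabdaa'
  #8 SA[8]=14  'acbaabdaa'
  #9 SA[9]=4  'acccababbdacbaabdaa'
  #10 SA[10]=16  'baabdaa'
  #11 SA[11]=9  'babbdacbaabdaa'
  #12 SA[12]=11  'bbdacbaabdaa'
  #13 SA[13]=19  'bdaa'
  #14 SA[14]=12  'bdacbaabdaa'
  #15 SA[15]=7  'cababbdacbaabdaa'
  #16 SA[16]=3  'cacccababbdacbaabdaa'
  #17 SA[17]=15  'cbaabdaa'
  #18 SA[18]=6  'ccababbdacbaabdaa'
  #19 SA[19]=5  'cccababbdacbaabdaa'
  #20 SA[20]=20  'daa'
  #21 SA[21]=0  'daacacccababbdacbaabdaa'
  #22 SA[22]=13  'dacbaabdaa'

SA = [22, 21, 17, 1, 8, 10, 18, 2, 14, 4, 16, 9, 11, 19, 12, 7, 3, 15, 6, 5, 20, 0, 13]
[i] adj suffixes → lcp
  [1] 22/21 → 1 ('a')
  [2] 21/17 → 2 ('aa')
  [3] 17/1 → 2 ('aa')
  [4] 1/8 → 1 ('a')
  [5] 8/10 → 2 ('ab')
  [6] 10/18 → 2 ('ab')
  [7] 18/2 → 1 ('a')
  [8] 2/14 → 2 ('ac')
  [9] 14/4 → 2 ('ac')
  [10] 4/16 → 0 ('')
  [11] 16/9 → 2 ('ba')
  [12] 9/11 → 1 ('b')
  [13] 11/19 → 1 ('b')
  [14] 19/12 → 3 ('bda')
  [15] 12/7 → 0 ('')
  [16] 7/3 → 2 ('ca')
  [17] 3/15 → 1 ('c')
  [18] 15/6 → 1 ('c')
  [19] 6/5 → 2 ('cc')
  [20] 5/20 → 0 ('')
  [21] 20/0 → 3 ('daa')
  [22] 0/13 → 2 ('da')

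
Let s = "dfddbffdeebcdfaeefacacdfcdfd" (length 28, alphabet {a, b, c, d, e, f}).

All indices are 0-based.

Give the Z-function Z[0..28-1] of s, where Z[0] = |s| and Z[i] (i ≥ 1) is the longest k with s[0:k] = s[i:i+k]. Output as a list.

Z[0]=28
i=1: fresh scan; Z[1]=0
i=2: fresh scan; Z[2]=1 scan→box=[2,3)
i=3: fresh scan; Z[3]=1 scan→box=[3,4)
i=4: fresh scan; Z[4]=0
i=5: fresh scan; Z[5]=0
i=6: fresh scan; Z[6]=0
i=7: fresh scan; Z[7]=1 scan→box=[7,8)
i=8: fresh scan; Z[8]=0
i=9: fresh scan; Z[9]=0
i=10: fresh scan; Z[10]=0
i=11: fresh scan; Z[11]=0
i=12: fresh scan; Z[12]=2 scan→box=[12,14)
i=13: min(r-i=1, Z[1]=0)=0; Z[13]=0
i=14: fresh scan; Z[14]=0
i=15: fresh scan; Z[15]=0
i=16: fresh scan; Z[16]=0
i=17: fresh scan; Z[17]=0
i=18: fresh scan; Z[18]=0
i=19: fresh scan; Z[19]=0
i=20: fresh scan; Z[20]=0
i=21: fresh scan; Z[21]=0
i=22: fresh scan; Z[22]=2 scan→box=[22,24)
i=23: min(r-i=1, Z[1]=0)=0; Z[23]=0
i=24: fresh scan; Z[24]=0
i=25: fresh scan; Z[25]=3 scan→box=[25,28)
i=26: min(r-i=2, Z[1]=0)=0; Z[26]=0
i=27: min(r-i=1, Z[2]=1)=1; Z[27]=1

[28, 0, 1, 1, 0, 0, 0, 1, 0, 0, 0, 0, 2, 0, 0, 0, 0, 0, 0, 0, 0, 0, 2, 0, 0, 3, 0, 1]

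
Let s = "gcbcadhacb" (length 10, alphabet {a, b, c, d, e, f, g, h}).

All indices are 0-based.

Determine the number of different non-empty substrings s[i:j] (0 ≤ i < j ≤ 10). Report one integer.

rank | idx | suffix
   0 |   7 | acb
   1 |   4 | adhacb
   2 |   9 | b
   3 |   2 | bcadhacb
   4 |   3 | cadhacb
   5 |   8 | cb
   6 |   1 | cbcadhacb
   7 |   5 | dhacb
   8 |   0 | gcbcadhacb
   9 |   6 | hacb

SA = [7, 4, 9, 2, 3, 8, 1, 5, 0, 6]
i: (SA[i-1],SA[i]) lcp shared
  1: (7,4) 1 'a'
  2: (4,9) 0 ''
  3: (9,2) 1 'b'
  4: (2,3) 0 ''
  5: (3,8) 1 'c'
  6: (8,1) 2 'cb'
  7: (1,5) 0 ''
  8: (5,0) 0 ''
  9: (0,6) 0 ''

n(n+1)/2 = 10·11/2 = 55
Σ LCP = 0 + 1 + 0 + 1 + 0 + 1 + 2 + 0 + 0 + 0 = 5
distinct = 55 − 5 = 50

50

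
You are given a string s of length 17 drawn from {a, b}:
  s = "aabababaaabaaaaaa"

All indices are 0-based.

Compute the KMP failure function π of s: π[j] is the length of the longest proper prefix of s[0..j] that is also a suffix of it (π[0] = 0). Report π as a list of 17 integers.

π[0] = 0
j=1 s[j]='a': π[1]=1 (border 'a')
j=2 s[j]='b': k: 1→0; π[2]=0 (border '')
j=3 s[j]='a': π[3]=1 (border 'a')
j=4 s[j]='b': k: 1→0; π[4]=0 (border '')
j=5 s[j]='a': π[5]=1 (border 'a')
j=6 s[j]='b': k: 1→0; π[6]=0 (border '')
j=7 s[j]='a': π[7]=1 (border 'a')
j=8 s[j]='a': π[8]=2 (border 'aa')
j=9 s[j]='a': k: 2→1; π[9]=2 (border 'aa')
j=10 s[j]='b': π[10]=3 (border 'aab')
j=11 s[j]='a': π[11]=4 (border 'aaba')
j=12 s[j]='a': k: 4→1; π[12]=2 (border 'aa')
j=13 s[j]='a': k: 2→1; π[13]=2 (border 'aa')
j=14 s[j]='a': k: 2→1; π[14]=2 (border 'aa')
j=15 s[j]='a': k: 2→1; π[15]=2 (border 'aa')
j=16 s[j]='a': k: 2→1; π[16]=2 (border 'aa')

[0, 1, 0, 1, 0, 1, 0, 1, 2, 2, 3, 4, 2, 2, 2, 2, 2]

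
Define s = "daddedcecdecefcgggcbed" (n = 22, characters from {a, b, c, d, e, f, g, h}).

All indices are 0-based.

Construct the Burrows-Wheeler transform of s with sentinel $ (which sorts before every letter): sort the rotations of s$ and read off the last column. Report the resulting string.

ddcgedefe$eacdcdbdceggc

rank  rotation                 last
    0  $daddedcecdecefcgggcbed  d
    1  addedcecdecefcgggcbed$d  d
    2  bed$daddedcecdecefcgggc  c
    3  cbed$daddedcecdecefcggg  g
    4  cdecefcgggcbed$daddedce  e
    5  cecdecefcgggcbed$dadded  d
    6  cefcgggcbed$daddedcecde  e
    7  cgggcbed$daddedcecdecef  f
    8  d$daddedcecdecefcgggcbe  e
    9  daddedcecdecefcgggcbed$  $
   10  dcecdecefcgggcbed$dadde  e
   11  ddedcecdecefcgggcbed$da  a
   12  decefcgggcbed$daddedcec  c
   13  dedcecdecefcgggcbed$dad  d
   14  ecdecefcgggcbed$daddedc  c
   15  ecefcgggcbed$daddedcecd  d
   16  ed$daddedcecdecefcgggcb  b
   17  edcecdecefcgggcbed$dadd  d
   18  efcgggcbed$daddedcecdec  c
   19  fcgggcbed$daddedcecdece  e
   20  gcbed$daddedcecdecefcgg  g
   21  ggcbed$daddedcecdecefcg  g
   22  gggcbed$daddedcecdecefc  c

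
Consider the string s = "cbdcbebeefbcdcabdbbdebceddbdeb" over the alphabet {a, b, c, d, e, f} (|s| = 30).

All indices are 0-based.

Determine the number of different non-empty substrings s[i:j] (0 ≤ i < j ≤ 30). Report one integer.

sorted suffixes:
  #0 SA[0]=14  'abdbbdebceddbdeb'
  #1 SA[1]=29  'b'
  #2 SA[2]=17  'bbdebceddbdeb'
  #3 SA[3]=10  'bcdcabdbbdebceddbdeb'
  #4 SA[4]=21  'bceddbdeb'
  #5 SA[5]=15  'bdbbdebceddbdeb'
  #6 SA[6]=1  'bdcbebeefbcdcabdbbdebceddbdeb'
  #7 SA[7]=26  'bdeb'
  #8 SA[8]=18  'bdebceddbdeb'
  #9 SA[9]=4  'bebeefbcdcabdbbdebceddbdeb'
  #10 SA[10]=6  'beefbcdcabdbbdebceddbdeb'
  #11 SA[11]=13  'cabdbbdebceddbdeb'
  #12 SA[12]=0  'cbdcbebeefbcdcabdbbdebceddbdeb'
  #13 SA[13]=3  'cbebeefbcdcabdbbdebceddbdeb'
  #14 SA[14]=11  'cdcabdbbdebceddbdeb'
  #15 SA[15]=22  'ceddbdeb'
  #16 SA[16]=16  'dbbdebceddbdeb'
  #17 SA[17]=25  'dbdeb'
  #18 SA[18]=12  'dcabdbbdebceddbdeb'
  #19 SA[19]=2  'dcbebeefbcdcabdbbdebceddbdeb'
  #20 SA[20]=24  'ddbdeb'
  #21 SA[21]=27  'deb'
  #22 SA[22]=19  'debceddbdeb'
  #23 SA[23]=28  'eb'
  #24 SA[24]=20  'ebceddbdeb'
  #25 SA[25]=5  'ebeefbcdcabdbbdebceddbdeb'
  #26 SA[26]=23  'eddbdeb'
  #27 SA[27]=7  'eefbcdcabdbbdebceddbdeb'
  #28 SA[28]=8  'efbcdcabdbbdebceddbdeb'
  #29 SA[29]=9  'fbcdcabdbbdebceddbdeb'

SA = [14, 29, 17, 10, 21, 15, 1, 26, 18, 4, 6, 13, 0, 3, 11, 22, 16, 25, 12, 2, 24, 27, 19, 28, 20, 5, 23, 7, 8, 9]
i: (SA[i-1],SA[i]) lcp shared
  1: (14,29) 0 ''
  2: (29,17) 1 'b'
  3: (17,10) 1 'b'
  4: (10,21) 2 'bc'
  5: (21,15) 1 'b'
  6: (15,1) 2 'bd'
  7: (1,26) 2 'bd'
  8: (26,18) 4 'bdeb'
  9: (18,4) 1 'b'
  10: (4,6) 2 'be'
  11: (6,13) 0 ''
  12: (13,0) 1 'c'
  13: (0,3) 2 'cb'
  14: (3,11) 1 'c'
  15: (11,22) 1 'c'
  16: (22,16) 0 ''
  17: (16,25) 2 'db'
  18: (25,12) 1 'd'
  19: (12,2) 2 'dc'
  20: (2,24) 1 'd'
  21: (24,27) 1 'd'
  22: (27,19) 3 'deb'
  23: (19,28) 0 ''
  24: (28,20) 2 'eb'
  25: (20,5) 2 'eb'
  26: (5,23) 1 'e'
  27: (23,7) 1 'e'
  28: (7,8) 1 'e'
  29: (8,9) 0 ''

n(n+1)/2 = 30·31/2 = 465
Σ LCP = 0 + 0 + 1 + 1 + 2 + 1 + 2 + 2 + 4 + 1 + 2 + 0 + 1 + 2 + 1 + 1 + 0 + 2 + 1 + 2 + 1 + 1 + 3 + 0 + 2 + 2 + 1 + 1 + 1 + 0 = 38
distinct = 465 − 38 = 427

427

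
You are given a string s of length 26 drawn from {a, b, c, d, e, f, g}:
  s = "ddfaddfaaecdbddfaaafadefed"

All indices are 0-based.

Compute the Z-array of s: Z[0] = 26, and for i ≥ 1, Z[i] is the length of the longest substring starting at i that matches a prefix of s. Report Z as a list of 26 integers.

Z[0]=26
i=1: i≥r, start 0; Z[1]=1 grow→box=[1,2)
i=2: i≥r, start 0; Z[2]=0
i=3: i≥r, start 0; Z[3]=0
i=4: i≥r, start 0; Z[4]=4 grow→box=[4,8)
i=5: min(r-i=3, Z[1]=1)=1; Z[5]=1
i=6: min(r-i=2, Z[2]=0)=0; Z[6]=0
i=7: min(r-i=1, Z[3]=0)=0; Z[7]=0
i=8: i≥r, start 0; Z[8]=0
i=9: i≥r, start 0; Z[9]=0
i=10: i≥r, start 0; Z[10]=0
i=11: i≥r, start 0; Z[11]=1 grow→box=[11,12)
i=12: i≥r, start 0; Z[12]=0
i=13: i≥r, start 0; Z[13]=4 grow→box=[13,17)
i=14: min(r-i=3, Z[1]=1)=1; Z[14]=1
i=15: min(r-i=2, Z[2]=0)=0; Z[15]=0
i=16: min(r-i=1, Z[3]=0)=0; Z[16]=0
i=17: i≥r, start 0; Z[17]=0
i=18: i≥r, start 0; Z[18]=0
i=19: i≥r, start 0; Z[19]=0
i=20: i≥r, start 0; Z[20]=0
i=21: i≥r, start 0; Z[21]=1 grow→box=[21,22)
i=22: i≥r, start 0; Z[22]=0
i=23: i≥r, start 0; Z[23]=0
i=24: i≥r, start 0; Z[24]=0
i=25: i≥r, start 0; Z[25]=1 grow→box=[25,26)

[26, 1, 0, 0, 4, 1, 0, 0, 0, 0, 0, 1, 0, 4, 1, 0, 0, 0, 0, 0, 0, 1, 0, 0, 0, 1]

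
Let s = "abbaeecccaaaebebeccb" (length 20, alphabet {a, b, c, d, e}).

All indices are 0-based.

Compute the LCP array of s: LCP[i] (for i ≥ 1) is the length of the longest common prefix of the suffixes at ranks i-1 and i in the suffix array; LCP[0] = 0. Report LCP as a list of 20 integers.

sorted suffixes:
  #0 SA[0]=9  'aaaebebeccb'
  #1 SA[1]=10  'aaebebeccb'
  #2 SA[2]=0  'abbaeecccaaaebebeccb'
  #3 SA[3]=11  'aebebeccb'
  #4 SA[4]=3  'aeecccaaaebebeccb'
  #5 SA[5]=19  'b'
  #6 SA[6]=2  'baeecccaaaebebeccb'
  #7 SA[7]=1  'bbaeecccaaaebebeccb'
  #8 SA[8]=13  'bebeccb'
  #9 SA[9]=15  'beccb'
  #10 SA[10]=8  'caaaebebeccb'
  #11 SA[11]=18  'cb'
  #12 SA[12]=7  'ccaaaebebeccb'
  #13 SA[13]=17  'ccb'
  #14 SA[14]=6  'cccaaaebebeccb'
  #15 SA[15]=12  'ebebeccb'
  #16 SA[16]=14  'ebeccb'
  #17 SA[17]=16  'eccb'
  #18 SA[18]=5  'ecccaaaebebeccb'
  #19 SA[19]=4  'eecccaaaebebeccb'

SA = [9, 10, 0, 11, 3, 19, 2, 1, 13, 15, 8, 18, 7, 17, 6, 12, 14, 16, 5, 4]
i: (SA[i-1],SA[i]) lcp shared
  1: (9,10) 2 'aa'
  2: (10,0) 1 'a'
  3: (0,11) 1 'a'
  4: (11,3) 2 'ae'
  5: (3,19) 0 ''
  6: (19,2) 1 'b'
  7: (2,1) 1 'b'
  8: (1,13) 1 'b'
  9: (13,15) 2 'be'
  10: (15,8) 0 ''
  11: (8,18) 1 'c'
  12: (18,7) 1 'c'
  13: (7,17) 2 'cc'
  14: (17,6) 2 'cc'
  15: (6,12) 0 ''
  16: (12,14) 3 'ebe'
  17: (14,16) 1 'e'
  18: (16,5) 3 'ecc'
  19: (5,4) 1 'e'

[0, 2, 1, 1, 2, 0, 1, 1, 1, 2, 0, 1, 1, 2, 2, 0, 3, 1, 3, 1]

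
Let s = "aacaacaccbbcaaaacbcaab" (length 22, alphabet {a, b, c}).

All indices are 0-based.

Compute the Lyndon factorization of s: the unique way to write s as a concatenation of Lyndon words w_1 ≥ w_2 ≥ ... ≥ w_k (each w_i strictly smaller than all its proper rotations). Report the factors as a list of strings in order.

["aacaacaccbbc", "aaaacbcaab"]

emit factor 1: 'aacaacaccbbc' (i=0, period=12)
emit factor 2: 'aaaacbcaab' (i=12, period=10)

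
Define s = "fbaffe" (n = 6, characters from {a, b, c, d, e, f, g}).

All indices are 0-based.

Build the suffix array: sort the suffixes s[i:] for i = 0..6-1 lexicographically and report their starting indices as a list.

rank→(start, suffix):
  0 → (2, 'affe')
  1 → (1, 'baffe')
  2 → (5, 'e')
  3 → (0, 'fbaffe')
  4 → (4, 'fe')
  5 → (3, 'ffe')

[2, 1, 5, 0, 4, 3]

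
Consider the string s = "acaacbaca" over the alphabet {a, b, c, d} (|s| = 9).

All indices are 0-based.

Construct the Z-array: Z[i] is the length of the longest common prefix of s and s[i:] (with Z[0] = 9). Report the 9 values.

[9, 0, 1, 2, 0, 0, 3, 0, 1]

Z[0]=9
i=1: fresh scan; Z[1]=0
i=2: fresh scan; Z[2]=1 extend→box=[2,3)
i=3: fresh scan; Z[3]=2 extend→box=[3,5)
i=4: min(r-i=1, Z[1]=0)=0; Z[4]=0
i=5: fresh scan; Z[5]=0
i=6: fresh scan; Z[6]=3 extend→box=[6,9)
i=7: min(r-i=2, Z[1]=0)=0; Z[7]=0
i=8: min(r-i=1, Z[2]=1)=1; Z[8]=1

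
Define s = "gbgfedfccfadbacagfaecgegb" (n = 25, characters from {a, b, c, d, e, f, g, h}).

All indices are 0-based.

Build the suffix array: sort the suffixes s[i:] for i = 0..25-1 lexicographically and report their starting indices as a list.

rank→(start, suffix):
  0 → (13, 'acagfaecgegb')
  1 → (10, 'adbacagfaecgegb')
  2 → (18, 'aecgegb')
  3 → (15, 'agfaecgegb')
  4 → (24, 'b')
  5 → (12, 'bacagfaecgegb')
  6 → (1, 'bgfedfccfadbacagfaecgegb')
  7 → (14, 'cagfaecgegb')
  8 → (7, 'ccfadbacagfaecgegb')
  9 → (8, 'cfadbacagfaecgegb')
  10 → (20, 'cgegb')
  11 → (11, 'dbacagfaecgegb')
  12 → (5, 'dfccfadbacagfaecgegb')
  13 → (19, 'ecgegb')
  14 → (4, 'edfccfadbacagfaecgegb')
  15 → (22, 'egb')
  16 → (9, 'fadbacagfaecgegb')
  17 → (17, 'faecgegb')
  18 → (6, 'fccfadbacagfaecgegb')
  19 → (3, 'fedfccfadbacagfaecgegb')
  20 → (23, 'gb')
  21 → (0, 'gbgfedfccfadbacagfaecgegb')
  22 → (21, 'gegb')
  23 → (16, 'gfaecgegb')
  24 → (2, 'gfedfccfadbacagfaecgegb')

[13, 10, 18, 15, 24, 12, 1, 14, 7, 8, 20, 11, 5, 19, 4, 22, 9, 17, 6, 3, 23, 0, 21, 16, 2]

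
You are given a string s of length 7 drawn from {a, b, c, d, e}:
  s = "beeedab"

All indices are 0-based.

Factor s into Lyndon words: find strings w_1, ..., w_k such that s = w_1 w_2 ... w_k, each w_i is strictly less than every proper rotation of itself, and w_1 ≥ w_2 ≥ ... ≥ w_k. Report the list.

emit factor 1: 'beeed' (i=0, period=5)
emit factor 2: 'ab' (i=5, period=2)

["beeed", "ab"]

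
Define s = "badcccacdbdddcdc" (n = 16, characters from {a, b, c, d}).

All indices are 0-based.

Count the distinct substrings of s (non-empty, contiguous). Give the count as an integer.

119

rank | idx | suffix
   0 |   6 | acdbdddcdc
   1 |   1 | adcccacdbdddcdc
   2 |   0 | badcccacdbdddcdc
   3 |   9 | bdddcdc
   4 |  15 | c
   5 |   5 | cacdbdddcdc
   6 |   4 | ccacdbdddcdc
   7 |   3 | cccacdbdddcdc
   8 |   7 | cdbdddcdc
   9 |  13 | cdc
  10 |   8 | dbdddcdc
  11 |  14 | dc
  12 |   2 | dcccacdbdddcdc
  13 |  12 | dcdc
  14 |  11 | ddcdc
  15 |  10 | dddcdc

SA = [6, 1, 0, 9, 15, 5, 4, 3, 7, 13, 8, 14, 2, 12, 11, 10]
rank  pair      lcp
   1  s[6:],s[1:]  1  'a'
   2  s[1:],s[0:]  0  ''
   3  s[0:],s[9:]  1  'b'
   4  s[9:],s[15:]  0  ''
   5  s[15:],s[5:]  1  'c'
   6  s[5:],s[4:]  1  'c'
   7  s[4:],s[3:]  2  'cc'
   8  s[3:],s[7:]  1  'c'
   9  s[7:],s[13:]  2  'cd'
  10  s[13:],s[8:]  0  ''
  11  s[8:],s[14:]  1  'd'
  12  s[14:],s[2:]  2  'dc'
  13  s[2:],s[12:]  2  'dc'
  14  s[12:],s[11:]  1  'd'
  15  s[11:],s[10:]  2  'dd'

n(n+1)/2 = 16·17/2 = 136
Σ LCP = 0 + 1 + 0 + 1 + 0 + 1 + 1 + 2 + 1 + 2 + 0 + 1 + 2 + 2 + 1 + 2 = 17
distinct = 136 − 17 = 119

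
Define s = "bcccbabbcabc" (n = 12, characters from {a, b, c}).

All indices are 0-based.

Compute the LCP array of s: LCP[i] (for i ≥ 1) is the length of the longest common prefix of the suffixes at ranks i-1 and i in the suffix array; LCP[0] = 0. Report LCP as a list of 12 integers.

sorted suffixes:
  #0 SA[0]=5  'abbcabc'
  #1 SA[1]=9  'abc'
  #2 SA[2]=4  'babbcabc'
  #3 SA[3]=6  'bbcabc'
  #4 SA[4]=10  'bc'
  #5 SA[5]=7  'bcabc'
  #6 SA[6]=0  'bcccbabbcabc'
  #7 SA[7]=11  'c'
  #8 SA[8]=8  'cabc'
  #9 SA[9]=3  'cbabbcabc'
  #10 SA[10]=2  'ccbabbcabc'
  #11 SA[11]=1  'cccbabbcabc'

SA = [5, 9, 4, 6, 10, 7, 0, 11, 8, 3, 2, 1]
[i] adj suffixes → lcp
  [1] 5/9 → 2 ('ab')
  [2] 9/4 → 0 ('')
  [3] 4/6 → 1 ('b')
  [4] 6/10 → 1 ('b')
  [5] 10/7 → 2 ('bc')
  [6] 7/0 → 2 ('bc')
  [7] 0/11 → 0 ('')
  [8] 11/8 → 1 ('c')
  [9] 8/3 → 1 ('c')
  [10] 3/2 → 1 ('c')
  [11] 2/1 → 2 ('cc')

[0, 2, 0, 1, 1, 2, 2, 0, 1, 1, 1, 2]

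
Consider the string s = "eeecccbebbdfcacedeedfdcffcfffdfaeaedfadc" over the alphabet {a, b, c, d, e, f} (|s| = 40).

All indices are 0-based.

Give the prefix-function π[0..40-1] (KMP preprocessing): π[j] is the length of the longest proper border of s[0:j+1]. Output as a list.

π[0] = 0
j=1 s[j]='e': π[1]=1 (border 'e')
j=2 s[j]='e': π[2]=2 (border 'ee')
j=3 s[j]='c': k: 2→1→0; π[3]=0 (border '')
j=4 s[j]='c': π[4]=0 (border '')
j=5 s[j]='c': π[5]=0 (border '')
j=6 s[j]='b': π[6]=0 (border '')
j=7 s[j]='e': π[7]=1 (border 'e')
j=8 s[j]='b': k: 1→0; π[8]=0 (border '')
j=9 s[j]='b': π[9]=0 (border '')
j=10 s[j]='d': π[10]=0 (border '')
j=11 s[j]='f': π[11]=0 (border '')
j=12 s[j]='c': π[12]=0 (border '')
j=13 s[j]='a': π[13]=0 (border '')
j=14 s[j]='c': π[14]=0 (border '')
j=15 s[j]='e': π[15]=1 (border 'e')
j=16 s[j]='d': k: 1→0; π[16]=0 (border '')
j=17 s[j]='e': π[17]=1 (border 'e')
j=18 s[j]='e': π[18]=2 (border 'ee')
j=19 s[j]='d': k: 2→1→0; π[19]=0 (border '')
j=20 s[j]='f': π[20]=0 (border '')
j=21 s[j]='d': π[21]=0 (border '')
j=22 s[j]='c': π[22]=0 (border '')
j=23 s[j]='f': π[23]=0 (border '')
j=24 s[j]='f': π[24]=0 (border '')
j=25 s[j]='c': π[25]=0 (border '')
j=26 s[j]='f': π[26]=0 (border '')
j=27 s[j]='f': π[27]=0 (border '')
j=28 s[j]='f': π[28]=0 (border '')
j=29 s[j]='d': π[29]=0 (border '')
j=30 s[j]='f': π[30]=0 (border '')
j=31 s[j]='a': π[31]=0 (border '')
j=32 s[j]='e': π[32]=1 (border 'e')
j=33 s[j]='a': k: 1→0; π[33]=0 (border '')
j=34 s[j]='e': π[34]=1 (border 'e')
j=35 s[j]='d': k: 1→0; π[35]=0 (border '')
j=36 s[j]='f': π[36]=0 (border '')
j=37 s[j]='a': π[37]=0 (border '')
j=38 s[j]='d': π[38]=0 (border '')
j=39 s[j]='c': π[39]=0 (border '')

[0, 1, 2, 0, 0, 0, 0, 1, 0, 0, 0, 0, 0, 0, 0, 1, 0, 1, 2, 0, 0, 0, 0, 0, 0, 0, 0, 0, 0, 0, 0, 0, 1, 0, 1, 0, 0, 0, 0, 0]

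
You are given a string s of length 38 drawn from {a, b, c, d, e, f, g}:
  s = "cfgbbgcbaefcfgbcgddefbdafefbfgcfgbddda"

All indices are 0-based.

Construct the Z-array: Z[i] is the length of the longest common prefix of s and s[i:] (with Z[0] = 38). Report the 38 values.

[38, 0, 0, 0, 0, 0, 1, 0, 0, 0, 0, 4, 0, 0, 0, 1, 0, 0, 0, 0, 0, 0, 0, 0, 0, 0, 0, 0, 0, 0, 4, 0, 0, 0, 0, 0, 0, 0]

Z[0]=38
i=1: outside box; Z[1]=0
i=2: outside box; Z[2]=0
i=3: outside box; Z[3]=0
i=4: outside box; Z[4]=0
i=5: outside box; Z[5]=0
i=6: outside box; Z[6]=1 grow→box=[6,7)
i=7: outside box; Z[7]=0
i=8: outside box; Z[8]=0
i=9: outside box; Z[9]=0
i=10: outside box; Z[10]=0
i=11: outside box; Z[11]=4 grow→box=[11,15)
i=12: min(r-i=3, Z[1]=0)=0; Z[12]=0
i=13: min(r-i=2, Z[2]=0)=0; Z[13]=0
i=14: min(r-i=1, Z[3]=0)=0; Z[14]=0
i=15: outside box; Z[15]=1 grow→box=[15,16)
i=16: outside box; Z[16]=0
i=17: outside box; Z[17]=0
i=18: outside box; Z[18]=0
i=19: outside box; Z[19]=0
i=20: outside box; Z[20]=0
i=21: outside box; Z[21]=0
i=22: outside box; Z[22]=0
i=23: outside box; Z[23]=0
i=24: outside box; Z[24]=0
i=25: outside box; Z[25]=0
i=26: outside box; Z[26]=0
i=27: outside box; Z[27]=0
i=28: outside box; Z[28]=0
i=29: outside box; Z[29]=0
i=30: outside box; Z[30]=4 grow→box=[30,34)
i=31: min(r-i=3, Z[1]=0)=0; Z[31]=0
i=32: min(r-i=2, Z[2]=0)=0; Z[32]=0
i=33: min(r-i=1, Z[3]=0)=0; Z[33]=0
i=34: outside box; Z[34]=0
i=35: outside box; Z[35]=0
i=36: outside box; Z[36]=0
i=37: outside box; Z[37]=0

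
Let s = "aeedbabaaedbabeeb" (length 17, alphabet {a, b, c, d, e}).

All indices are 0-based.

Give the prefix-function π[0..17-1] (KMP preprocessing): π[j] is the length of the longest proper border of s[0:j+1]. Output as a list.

π[0] = 0
j=1 s[j]='e': π[1]=0 (border '')
j=2 s[j]='e': π[2]=0 (border '')
j=3 s[j]='d': π[3]=0 (border '')
j=4 s[j]='b': π[4]=0 (border '')
j=5 s[j]='a': π[5]=1 (border 'a')
j=6 s[j]='b': k: 1→0; π[6]=0 (border '')
j=7 s[j]='a': π[7]=1 (border 'a')
j=8 s[j]='a': k: 1→0; π[8]=1 (border 'a')
j=9 s[j]='e': π[9]=2 (border 'ae')
j=10 s[j]='d': k: 2→0; π[10]=0 (border '')
j=11 s[j]='b': π[11]=0 (border '')
j=12 s[j]='a': π[12]=1 (border 'a')
j=13 s[j]='b': k: 1→0; π[13]=0 (border '')
j=14 s[j]='e': π[14]=0 (border '')
j=15 s[j]='e': π[15]=0 (border '')
j=16 s[j]='b': π[16]=0 (border '')

[0, 0, 0, 0, 0, 1, 0, 1, 1, 2, 0, 0, 1, 0, 0, 0, 0]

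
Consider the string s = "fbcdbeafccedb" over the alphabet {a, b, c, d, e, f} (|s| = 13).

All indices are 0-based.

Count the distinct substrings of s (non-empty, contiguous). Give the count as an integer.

sorted suffixes:
  #0 SA[0]=6  'afccedb'
  #1 SA[1]=12  'b'
  #2 SA[2]=1  'bcdbeafccedb'
  #3 SA[3]=4  'beafccedb'
  #4 SA[4]=8  'ccedb'
  #5 SA[5]=2  'cdbeafccedb'
  #6 SA[6]=9  'cedb'
  #7 SA[7]=11  'db'
  #8 SA[8]=3  'dbeafccedb'
  #9 SA[9]=5  'eafccedb'
  #10 SA[10]=10  'edb'
  #11 SA[11]=0  'fbcdbeafccedb'
  #12 SA[12]=7  'fccedb'

SA = [6, 12, 1, 4, 8, 2, 9, 11, 3, 5, 10, 0, 7]
rank  pair      lcp
   1  s[6:],s[12:]  0  ''
   2  s[12:],s[1:]  1  'b'
   3  s[1:],s[4:]  1  'b'
   4  s[4:],s[8:]  0  ''
   5  s[8:],s[2:]  1  'c'
   6  s[2:],s[9:]  1  'c'
   7  s[9:],s[11:]  0  ''
   8  s[11:],s[3:]  2  'db'
   9  s[3:],s[5:]  0  ''
  10  s[5:],s[10:]  1  'e'
  11  s[10:],s[0:]  0  ''
  12  s[0:],s[7:]  1  'f'

n(n+1)/2 = 13·14/2 = 91
Σ LCP = 0 + 0 + 1 + 1 + 0 + 1 + 1 + 0 + 2 + 0 + 1 + 0 + 1 = 8
distinct = 91 − 8 = 83

83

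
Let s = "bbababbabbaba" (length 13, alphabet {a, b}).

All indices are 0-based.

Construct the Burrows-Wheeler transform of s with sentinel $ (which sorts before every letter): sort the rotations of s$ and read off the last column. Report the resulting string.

abbbbbabbbaa$a

rank  rotation        last
    0  $bbababbabbaba  a
    1  a$bbababbabbab  b
    2  aba$bbababbabb  b
    3  ababbabbaba$bb  b
    4  abbaba$bbababb  b
    5  abbabbaba$bbab  b
    6  ba$bbababbabba  a
    7  baba$bbababbab  b
    8  bababbabbaba$b  b
    9  babbaba$bbabab  b
   10  babbabbaba$bba  a
   11  bbaba$bbababba  a
   12  bbababbabbaba$  $
   13  bbabbaba$bbaba  a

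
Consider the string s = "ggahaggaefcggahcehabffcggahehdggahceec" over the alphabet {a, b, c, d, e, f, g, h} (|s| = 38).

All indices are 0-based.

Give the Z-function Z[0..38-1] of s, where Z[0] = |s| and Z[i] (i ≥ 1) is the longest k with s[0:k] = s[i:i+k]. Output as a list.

[38, 1, 0, 0, 0, 3, 1, 0, 0, 0, 0, 4, 1, 0, 0, 0, 0, 0, 0, 0, 0, 0, 0, 4, 1, 0, 0, 0, 0, 0, 4, 1, 0, 0, 0, 0, 0, 0]

Z[0]=38
i=1: outside box; Z[1]=1 extend→box=[1,2)
i=2: outside box; Z[2]=0
i=3: outside box; Z[3]=0
i=4: outside box; Z[4]=0
i=5: outside box; Z[5]=3 extend→box=[5,8)
i=6: min(r-i=2, Z[1]=1)=1; Z[6]=1
i=7: min(r-i=1, Z[2]=0)=0; Z[7]=0
i=8: outside box; Z[8]=0
i=9: outside box; Z[9]=0
i=10: outside box; Z[10]=0
i=11: outside box; Z[11]=4 extend→box=[11,15)
i=12: min(r-i=3, Z[1]=1)=1; Z[12]=1
i=13: min(r-i=2, Z[2]=0)=0; Z[13]=0
i=14: min(r-i=1, Z[3]=0)=0; Z[14]=0
i=15: outside box; Z[15]=0
i=16: outside box; Z[16]=0
i=17: outside box; Z[17]=0
i=18: outside box; Z[18]=0
i=19: outside box; Z[19]=0
i=20: outside box; Z[20]=0
i=21: outside box; Z[21]=0
i=22: outside box; Z[22]=0
i=23: outside box; Z[23]=4 extend→box=[23,27)
i=24: min(r-i=3, Z[1]=1)=1; Z[24]=1
i=25: min(r-i=2, Z[2]=0)=0; Z[25]=0
i=26: min(r-i=1, Z[3]=0)=0; Z[26]=0
i=27: outside box; Z[27]=0
i=28: outside box; Z[28]=0
i=29: outside box; Z[29]=0
i=30: outside box; Z[30]=4 extend→box=[30,34)
i=31: min(r-i=3, Z[1]=1)=1; Z[31]=1
i=32: min(r-i=2, Z[2]=0)=0; Z[32]=0
i=33: min(r-i=1, Z[3]=0)=0; Z[33]=0
i=34: outside box; Z[34]=0
i=35: outside box; Z[35]=0
i=36: outside box; Z[36]=0
i=37: outside box; Z[37]=0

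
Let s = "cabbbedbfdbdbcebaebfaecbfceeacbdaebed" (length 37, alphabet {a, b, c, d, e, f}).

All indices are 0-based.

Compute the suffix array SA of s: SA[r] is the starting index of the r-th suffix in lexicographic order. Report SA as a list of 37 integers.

sorted suffixes:
  #0 SA[0]=1  'abbbedbfdbdbcebaebfaecbfceeacbdaebed'
  #1 SA[1]=28  'acbdaebed'
  #2 SA[2]=32  'aebed'
  #3 SA[3]=16  'aebfaecbfceeacbdaebed'
  #4 SA[4]=20  'aecbfceeacbdaebed'
  #5 SA[5]=15  'baebfaecbfceeacbdaebed'
  #6 SA[6]=2  'bbbedbfdbdbcebaebfaecbfceeacbdaebed'
  #7 SA[7]=3  'bbedbfdbdbcebaebfaecbfceeacbdaebed'
  #8 SA[8]=12  'bcebaebfaecbfceeacbdaebed'
  #9 SA[9]=30  'bdaebed'
  #10 SA[10]=10  'bdbcebaebfaecbfceeacbdaebed'
  #11 SA[11]=34  'bed'
  #12 SA[12]=4  'bedbfdbdbcebaebfaecbfceeacbdaebed'
  #13 SA[13]=18  'bfaecbfceeacbdaebed'
  #14 SA[14]=23  'bfceeacbdaebed'
  #15 SA[15]=7  'bfdbdbcebaebfaecbfceeacbdaebed'
  #16 SA[16]=0  'cabbbedbfdbdbcebaebfaecbfceeacbdaebed'
  #17 SA[17]=29  'cbdaebed'
  #18 SA[18]=22  'cbfceeacbdaebed'
  #19 SA[19]=13  'cebaebfaecbfceeacbdaebed'
  #20 SA[20]=25  'ceeacbdaebed'
  #21 SA[21]=36  'd'
  #22 SA[22]=31  'daebed'
  #23 SA[23]=11  'dbcebaebfaecbfceeacbdaebed'
  #24 SA[24]=9  'dbdbcebaebfaecbfceeacbdaebed'
  #25 SA[25]=6  'dbfdbdbcebaebfaecbfceeacbdaebed'
  #26 SA[26]=27  'eacbdaebed'
  #27 SA[27]=14  'ebaebfaecbfceeacbdaebed'
  #28 SA[28]=33  'ebed'
  #29 SA[29]=17  'ebfaecbfceeacbdaebed'
  #30 SA[30]=21  'ecbfceeacbdaebed'
  #31 SA[31]=35  'ed'
  #32 SA[32]=5  'edbfdbdbcebaebfaecbfceeacbdaebed'
  #33 SA[33]=26  'eeacbdaebed'
  #34 SA[34]=19  'faecbfceeacbdaebed'
  #35 SA[35]=24  'fceeacbdaebed'
  #36 SA[36]=8  'fdbdbcebaebfaecbfceeacbdaebed'

[1, 28, 32, 16, 20, 15, 2, 3, 12, 30, 10, 34, 4, 18, 23, 7, 0, 29, 22, 13, 25, 36, 31, 11, 9, 6, 27, 14, 33, 17, 21, 35, 5, 26, 19, 24, 8]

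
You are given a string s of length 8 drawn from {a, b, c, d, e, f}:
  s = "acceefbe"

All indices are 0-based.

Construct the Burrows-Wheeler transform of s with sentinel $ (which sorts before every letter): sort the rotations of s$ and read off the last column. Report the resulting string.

rank  rotation   last
    0  $acceefbe  e
    1  acceefbe$  $
    2  be$acceef  f
    3  cceefbe$a  a
    4  ceefbe$ac  c
    5  e$acceefb  b
    6  eefbe$acc  c
    7  efbe$acce  e
    8  fbe$accee  e

e$facbcee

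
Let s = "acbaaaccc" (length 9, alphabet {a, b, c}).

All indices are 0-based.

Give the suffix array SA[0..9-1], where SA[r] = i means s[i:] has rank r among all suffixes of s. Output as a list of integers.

[3, 4, 0, 5, 2, 8, 1, 7, 6]

sorted suffixes:
  #0 SA[0]=3  'aaaccc'
  #1 SA[1]=4  'aaccc'
  #2 SA[2]=0  'acbaaaccc'
  #3 SA[3]=5  'accc'
  #4 SA[4]=2  'baaaccc'
  #5 SA[5]=8  'c'
  #6 SA[6]=1  'cbaaaccc'
  #7 SA[7]=7  'cc'
  #8 SA[8]=6  'ccc'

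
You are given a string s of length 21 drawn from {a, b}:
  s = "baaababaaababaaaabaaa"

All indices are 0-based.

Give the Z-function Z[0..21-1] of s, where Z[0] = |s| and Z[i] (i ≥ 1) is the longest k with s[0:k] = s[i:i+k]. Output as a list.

[21, 0, 0, 0, 2, 0, 10, 0, 0, 0, 2, 0, 4, 0, 0, 0, 0, 4, 0, 0, 0]

Z[0]=21
i=1: fresh scan; Z[1]=0
i=2: fresh scan; Z[2]=0
i=3: fresh scan; Z[3]=0
i=4: fresh scan; Z[4]=2 scan→box=[4,6)
i=5: min(r-i=1, Z[1]=0)=0; Z[5]=0
i=6: fresh scan; Z[6]=10 scan→box=[6,16)
i=7: min(r-i=9, Z[1]=0)=0; Z[7]=0
i=8: min(r-i=8, Z[2]=0)=0; Z[8]=0
i=9: min(r-i=7, Z[3]=0)=0; Z[9]=0
i=10: min(r-i=6, Z[4]=2)=2; Z[10]=2
i=11: min(r-i=5, Z[5]=0)=0; Z[11]=0
i=12: min(r-i=4, Z[6]=10)=4; Z[12]=4
i=13: min(r-i=3, Z[7]=0)=0; Z[13]=0
i=14: min(r-i=2, Z[8]=0)=0; Z[14]=0
i=15: min(r-i=1, Z[9]=0)=0; Z[15]=0
i=16: fresh scan; Z[16]=0
i=17: fresh scan; Z[17]=4 scan→box=[17,21)
i=18: min(r-i=3, Z[1]=0)=0; Z[18]=0
i=19: min(r-i=2, Z[2]=0)=0; Z[19]=0
i=20: min(r-i=1, Z[3]=0)=0; Z[20]=0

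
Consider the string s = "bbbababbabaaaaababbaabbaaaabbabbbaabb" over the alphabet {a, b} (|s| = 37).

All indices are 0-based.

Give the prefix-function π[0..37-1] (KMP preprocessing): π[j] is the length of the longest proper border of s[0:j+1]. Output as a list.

π[0] = 0
j=1 s[j]='b': π[1]=1 (border 'b')
j=2 s[j]='b': π[2]=2 (border 'bb')
j=3 s[j]='a': k: 2→1→0; π[3]=0 (border '')
j=4 s[j]='b': π[4]=1 (border 'b')
j=5 s[j]='a': k: 1→0; π[5]=0 (border '')
j=6 s[j]='b': π[6]=1 (border 'b')
j=7 s[j]='b': π[7]=2 (border 'bb')
j=8 s[j]='a': k: 2→1→0; π[8]=0 (border '')
j=9 s[j]='b': π[9]=1 (border 'b')
j=10 s[j]='a': k: 1→0; π[10]=0 (border '')
j=11 s[j]='a': π[11]=0 (border '')
j=12 s[j]='a': π[12]=0 (border '')
j=13 s[j]='a': π[13]=0 (border '')
j=14 s[j]='a': π[14]=0 (border '')
j=15 s[j]='b': π[15]=1 (border 'b')
j=16 s[j]='a': k: 1→0; π[16]=0 (border '')
j=17 s[j]='b': π[17]=1 (border 'b')
j=18 s[j]='b': π[18]=2 (border 'bb')
j=19 s[j]='a': k: 2→1→0; π[19]=0 (border '')
j=20 s[j]='a': π[20]=0 (border '')
j=21 s[j]='b': π[21]=1 (border 'b')
j=22 s[j]='b': π[22]=2 (border 'bb')
j=23 s[j]='a': k: 2→1→0; π[23]=0 (border '')
j=24 s[j]='a': π[24]=0 (border '')
j=25 s[j]='a': π[25]=0 (border '')
j=26 s[j]='a': π[26]=0 (border '')
j=27 s[j]='b': π[27]=1 (border 'b')
j=28 s[j]='b': π[28]=2 (border 'bb')
j=29 s[j]='a': k: 2→1→0; π[29]=0 (border '')
j=30 s[j]='b': π[30]=1 (border 'b')
j=31 s[j]='b': π[31]=2 (border 'bb')
j=32 s[j]='b': π[32]=3 (border 'bbb')
j=33 s[j]='a': π[33]=4 (border 'bbba')
j=34 s[j]='a': k: 4→0; π[34]=0 (border '')
j=35 s[j]='b': π[35]=1 (border 'b')
j=36 s[j]='b': π[36]=2 (border 'bb')

[0, 1, 2, 0, 1, 0, 1, 2, 0, 1, 0, 0, 0, 0, 0, 1, 0, 1, 2, 0, 0, 1, 2, 0, 0, 0, 0, 1, 2, 0, 1, 2, 3, 4, 0, 1, 2]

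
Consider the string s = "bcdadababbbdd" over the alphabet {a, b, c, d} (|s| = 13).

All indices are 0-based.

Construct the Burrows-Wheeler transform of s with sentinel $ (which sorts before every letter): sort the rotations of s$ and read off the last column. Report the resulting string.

ddbdaab$bbdacb

rank  rotation        last
    0  $bcdadababbbdd  d
    1  ababbbdd$bcdad  d
    2  abbbdd$bcdadab  b
    3  adababbbdd$bcd  d
    4  babbbdd$bcdada  a
    5  bbbdd$bcdadaba  a
    6  bbdd$bcdadabab  b
    7  bcdadababbbdd$  $
    8  bdd$bcdadababb  b
    9  cdadababbbdd$b  b
   10  d$bcdadababbbd  d
   11  dababbbdd$bcda  a
   12  dadababbbdd$bc  c
   13  dd$bcdadababbb  b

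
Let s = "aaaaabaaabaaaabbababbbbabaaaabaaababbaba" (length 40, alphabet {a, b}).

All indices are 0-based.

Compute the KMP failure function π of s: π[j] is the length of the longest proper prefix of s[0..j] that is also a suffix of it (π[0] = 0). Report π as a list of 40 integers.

[0, 1, 2, 3, 4, 0, 1, 2, 3, 0, 1, 2, 3, 4, 0, 0, 1, 0, 1, 0, 0, 0, 0, 1, 0, 1, 2, 3, 4, 0, 1, 2, 3, 0, 1, 0, 0, 1, 0, 1]

π[0] = 0
j=1 s[j]='a': π[1]=1 (border 'a')
j=2 s[j]='a': π[2]=2 (border 'aa')
j=3 s[j]='a': π[3]=3 (border 'aaa')
j=4 s[j]='a': π[4]=4 (border 'aaaa')
j=5 s[j]='b': k: 4→3→2→1→0; π[5]=0 (border '')
j=6 s[j]='a': π[6]=1 (border 'a')
j=7 s[j]='a': π[7]=2 (border 'aa')
j=8 s[j]='a': π[8]=3 (border 'aaa')
j=9 s[j]='b': k: 3→2→1→0; π[9]=0 (border '')
j=10 s[j]='a': π[10]=1 (border 'a')
j=11 s[j]='a': π[11]=2 (border 'aa')
j=12 s[j]='a': π[12]=3 (border 'aaa')
j=13 s[j]='a': π[13]=4 (border 'aaaa')
j=14 s[j]='b': k: 4→3→2→1→0; π[14]=0 (border '')
j=15 s[j]='b': π[15]=0 (border '')
j=16 s[j]='a': π[16]=1 (border 'a')
j=17 s[j]='b': k: 1→0; π[17]=0 (border '')
j=18 s[j]='a': π[18]=1 (border 'a')
j=19 s[j]='b': k: 1→0; π[19]=0 (border '')
j=20 s[j]='b': π[20]=0 (border '')
j=21 s[j]='b': π[21]=0 (border '')
j=22 s[j]='b': π[22]=0 (border '')
j=23 s[j]='a': π[23]=1 (border 'a')
j=24 s[j]='b': k: 1→0; π[24]=0 (border '')
j=25 s[j]='a': π[25]=1 (border 'a')
j=26 s[j]='a': π[26]=2 (border 'aa')
j=27 s[j]='a': π[27]=3 (border 'aaa')
j=28 s[j]='a': π[28]=4 (border 'aaaa')
j=29 s[j]='b': k: 4→3→2→1→0; π[29]=0 (border '')
j=30 s[j]='a': π[30]=1 (border 'a')
j=31 s[j]='a': π[31]=2 (border 'aa')
j=32 s[j]='a': π[32]=3 (border 'aaa')
j=33 s[j]='b': k: 3→2→1→0; π[33]=0 (border '')
j=34 s[j]='a': π[34]=1 (border 'a')
j=35 s[j]='b': k: 1→0; π[35]=0 (border '')
j=36 s[j]='b': π[36]=0 (border '')
j=37 s[j]='a': π[37]=1 (border 'a')
j=38 s[j]='b': k: 1→0; π[38]=0 (border '')
j=39 s[j]='a': π[39]=1 (border 'a')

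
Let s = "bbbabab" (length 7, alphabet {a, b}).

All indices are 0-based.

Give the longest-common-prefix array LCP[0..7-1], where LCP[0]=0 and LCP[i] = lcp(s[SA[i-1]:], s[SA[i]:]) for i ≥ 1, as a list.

[0, 2, 0, 1, 3, 1, 2]

rank | idx | suffix
   0 |   5 | ab
   1 |   3 | abab
   2 |   6 | b
   3 |   4 | bab
   4 |   2 | babab
   5 |   1 | bbabab
   6 |   0 | bbbabab

SA = [5, 3, 6, 4, 2, 1, 0]
rank  pair      lcp
   1  s[5:],s[3:]  2  'ab'
   2  s[3:],s[6:]  0  ''
   3  s[6:],s[4:]  1  'b'
   4  s[4:],s[2:]  3  'bab'
   5  s[2:],s[1:]  1  'b'
   6  s[1:],s[0:]  2  'bb'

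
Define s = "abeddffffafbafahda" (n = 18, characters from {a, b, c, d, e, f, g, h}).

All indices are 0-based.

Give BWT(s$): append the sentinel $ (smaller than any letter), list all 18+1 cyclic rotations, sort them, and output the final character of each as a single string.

rank  rotation             last
    0  $abeddffffafbafahda  a
    1  a$abeddffffafbafahd  d
    2  abeddffffafbafahda$  $
    3  afahda$abeddffffafb  b
    4  afbafahda$abeddffff  f
    5  ahda$abeddffffafbaf  f
    6  bafahda$abeddffffaf  f
    7  beddffffafbafahda$a  a
    8  da$abeddffffafbafah  h
    9  ddffffafbafahda$abe  e
   10  dffffafbafahda$abed  d
   11  eddffffafbafahda$ab  b
   12  fafbafahda$abeddfff  f
   13  fahda$abeddffffafba  a
   14  fbafahda$abeddffffa  a
   15  ffafbafahda$abeddff  f
   16  fffafbafahda$abeddf  f
   17  ffffafbafahda$abedd  d
   18  hda$abeddffffafbafa  a

ad$bfffahedbfaaffda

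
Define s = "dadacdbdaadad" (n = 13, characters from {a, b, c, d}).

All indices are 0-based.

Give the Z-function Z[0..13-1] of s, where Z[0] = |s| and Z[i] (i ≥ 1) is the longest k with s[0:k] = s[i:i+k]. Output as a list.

[13, 0, 2, 0, 0, 1, 0, 2, 0, 0, 3, 0, 1]

Z[0]=13
i=1: i≥r, start 0; Z[1]=0
i=2: i≥r, start 0; Z[2]=2 grow→box=[2,4)
i=3: min(r-i=1, Z[1]=0)=0; Z[3]=0
i=4: i≥r, start 0; Z[4]=0
i=5: i≥r, start 0; Z[5]=1 grow→box=[5,6)
i=6: i≥r, start 0; Z[6]=0
i=7: i≥r, start 0; Z[7]=2 grow→box=[7,9)
i=8: min(r-i=1, Z[1]=0)=0; Z[8]=0
i=9: i≥r, start 0; Z[9]=0
i=10: i≥r, start 0; Z[10]=3 grow→box=[10,13)
i=11: min(r-i=2, Z[1]=0)=0; Z[11]=0
i=12: min(r-i=1, Z[2]=2)=1; Z[12]=1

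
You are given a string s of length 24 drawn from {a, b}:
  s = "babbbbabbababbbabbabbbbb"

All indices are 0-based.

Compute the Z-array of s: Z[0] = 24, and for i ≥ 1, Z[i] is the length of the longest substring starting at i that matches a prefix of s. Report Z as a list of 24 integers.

[24, 0, 1, 1, 1, 4, 0, 1, 3, 0, 5, 0, 1, 1, 4, 0, 1, 6, 0, 1, 1, 1, 1, 1]

Z[0]=24
i=1: fresh scan; Z[1]=0
i=2: fresh scan; Z[2]=1 extend→box=[2,3)
i=3: fresh scan; Z[3]=1 extend→box=[3,4)
i=4: fresh scan; Z[4]=1 extend→box=[4,5)
i=5: fresh scan; Z[5]=4 extend→box=[5,9)
i=6: min(r-i=3, Z[1]=0)=0; Z[6]=0
i=7: min(r-i=2, Z[2]=1)=1; Z[7]=1
i=8: min(r-i=1, Z[3]=1)=1; Z[8]=3 extend→box=[8,11)
i=9: min(r-i=2, Z[1]=0)=0; Z[9]=0
i=10: min(r-i=1, Z[2]=1)=1; Z[10]=5 extend→box=[10,15)
i=11: min(r-i=4, Z[1]=0)=0; Z[11]=0
i=12: min(r-i=3, Z[2]=1)=1; Z[12]=1
i=13: min(r-i=2, Z[3]=1)=1; Z[13]=1
i=14: min(r-i=1, Z[4]=1)=1; Z[14]=4 extend→box=[14,18)
i=15: min(r-i=3, Z[1]=0)=0; Z[15]=0
i=16: min(r-i=2, Z[2]=1)=1; Z[16]=1
i=17: min(r-i=1, Z[3]=1)=1; Z[17]=6 extend→box=[17,23)
i=18: min(r-i=5, Z[1]=0)=0; Z[18]=0
i=19: min(r-i=4, Z[2]=1)=1; Z[19]=1
i=20: min(r-i=3, Z[3]=1)=1; Z[20]=1
i=21: min(r-i=2, Z[4]=1)=1; Z[21]=1
i=22: min(r-i=1, Z[5]=4)=1; Z[22]=1
i=23: fresh scan; Z[23]=1 extend→box=[23,24)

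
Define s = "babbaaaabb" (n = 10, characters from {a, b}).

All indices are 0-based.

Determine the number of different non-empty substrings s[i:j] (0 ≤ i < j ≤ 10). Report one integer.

sorted suffixes:
  #0 SA[0]=4  'aaaabb'
  #1 SA[1]=5  'aaabb'
  #2 SA[2]=6  'aabb'
  #3 SA[3]=7  'abb'
  #4 SA[4]=1  'abbaaaabb'
  #5 SA[5]=9  'b'
  #6 SA[6]=3  'baaaabb'
  #7 SA[7]=0  'babbaaaabb'
  #8 SA[8]=8  'bb'
  #9 SA[9]=2  'bbaaaabb'

SA = [4, 5, 6, 7, 1, 9, 3, 0, 8, 2]
rank  pair      lcp
   1  s[4:],s[5:]  3  'aaa'
   2  s[5:],s[6:]  2  'aa'
   3  s[6:],s[7:]  1  'a'
   4  s[7:],s[1:]  3  'abb'
   5  s[1:],s[9:]  0  ''
   6  s[9:],s[3:]  1  'b'
   7  s[3:],s[0:]  2  'ba'
   8  s[0:],s[8:]  1  'b'
   9  s[8:],s[2:]  2  'bb'

n(n+1)/2 = 10·11/2 = 55
Σ LCP = 0 + 3 + 2 + 1 + 3 + 0 + 1 + 2 + 1 + 2 = 15
distinct = 55 − 15 = 40

40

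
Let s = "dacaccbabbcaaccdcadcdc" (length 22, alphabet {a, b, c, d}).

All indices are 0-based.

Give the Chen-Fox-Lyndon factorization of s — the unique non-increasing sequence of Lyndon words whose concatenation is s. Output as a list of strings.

["d", "acaccb", "abbc", "aaccdcadcdc"]

emit factor 1: 'd' (i=0, period=1)
emit factor 2: 'acaccb' (i=1, period=6)
emit factor 3: 'abbc' (i=7, period=4)
emit factor 4: 'aaccdcadcdc' (i=11, period=11)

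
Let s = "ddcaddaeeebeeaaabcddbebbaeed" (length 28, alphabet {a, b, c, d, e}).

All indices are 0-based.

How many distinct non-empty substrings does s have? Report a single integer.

sorted suffixes:
  #0 SA[0]=13  'aaabcddbebbaeed'
  #1 SA[1]=14  'aabcddbebbaeed'
  #2 SA[2]=15  'abcddbebbaeed'
  #3 SA[3]=3  'addaeeebeeaaabcddbebbaeed'
  #4 SA[4]=24  'aeed'
  #5 SA[5]=6  'aeeebeeaaabcddbebbaeed'
  #6 SA[6]=23  'baeed'
  #7 SA[7]=22  'bbaeed'
  #8 SA[8]=16  'bcddbebbaeed'
  #9 SA[9]=20  'bebbaeed'
  #10 SA[10]=10  'beeaaabcddbebbaeed'
  #11 SA[11]=2  'caddaeeebeeaaabcddbebbaeed'
  #12 SA[12]=17  'cddbebbaeed'
  #13 SA[13]=27  'd'
  #14 SA[14]=5  'daeeebeeaaabcddbebbaeed'
  #15 SA[15]=19  'dbebbaeed'
  #16 SA[16]=1  'dcaddaeeebeeaaabcddbebbaeed'
  #17 SA[17]=4  'ddaeeebeeaaabcddbebbaeed'
  #18 SA[18]=18  'ddbebbaeed'
  #19 SA[19]=0  'ddcaddaeeebeeaaabcddbebbaeed'
  #20 SA[20]=12  'eaaabcddbebbaeed'
  #21 SA[21]=21  'ebbaeed'
  #22 SA[22]=9  'ebeeaaabcddbebbaeed'
  #23 SA[23]=26  'ed'
  #24 SA[24]=11  'eeaaabcddbebbaeed'
  #25 SA[25]=8  'eebeeaaabcddbebbaeed'
  #26 SA[26]=25  'eed'
  #27 SA[27]=7  'eeebeeaaabcddbebbaeed'

SA = [13, 14, 15, 3, 24, 6, 23, 22, 16, 20, 10, 2, 17, 27, 5, 19, 1, 4, 18, 0, 12, 21, 9, 26, 11, 8, 25, 7]
rank  pair      lcp
   1  s[13:],s[14:]  2  'aa'
   2  s[14:],s[15:]  1  'a'
   3  s[15:],s[3:]  1  'a'
   4  s[3:],s[24:]  1  'a'
   5  s[24:],s[6:]  3  'aee'
   6  s[6:],s[23:]  0  ''
   7  s[23:],s[22:]  1  'b'
   8  s[22:],s[16:]  1  'b'
   9  s[16:],s[20:]  1  'b'
  10  s[20:],s[10:]  2  'be'
  11  s[10:],s[2:]  0  ''
  12  s[2:],s[17:]  1  'c'
  13  s[17:],s[27:]  0  ''
  14  s[27:],s[5:]  1  'd'
  15  s[5:],s[19:]  1  'd'
  16  s[19:],s[1:]  1  'd'
  17  s[1:],s[4:]  1  'd'
  18  s[4:],s[18:]  2  'dd'
  19  s[18:],s[0:]  2  'dd'
  20  s[0:],s[12:]  0  ''
  21  s[12:],s[21:]  1  'e'
  22  s[21:],s[9:]  2  'eb'
  23  s[9:],s[26:]  1  'e'
  24  s[26:],s[11:]  1  'e'
  25  s[11:],s[8:]  2  'ee'
  26  s[8:],s[25:]  2  'ee'
  27  s[25:],s[7:]  2  'ee'

n(n+1)/2 = 28·29/2 = 406
Σ LCP = 0 + 2 + 1 + 1 + 1 + 3 + 0 + 1 + 1 + 1 + 2 + 0 + 1 + 0 + 1 + 1 + 1 + 1 + 2 + 2 + 0 + 1 + 2 + 1 + 1 + 2 + 2 + 2 = 33
distinct = 406 − 33 = 373

373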